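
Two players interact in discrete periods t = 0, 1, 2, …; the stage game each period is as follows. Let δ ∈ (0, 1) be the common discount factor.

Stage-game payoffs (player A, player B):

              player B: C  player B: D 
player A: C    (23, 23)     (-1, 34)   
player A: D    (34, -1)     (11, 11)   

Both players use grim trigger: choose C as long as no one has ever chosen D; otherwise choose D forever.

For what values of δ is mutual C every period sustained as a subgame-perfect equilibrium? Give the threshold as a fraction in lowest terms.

Cooperation forever yields 23 each period: 23/(1−δ).
Deviating yields 34 once, then 11 forever: 34 + 11δ/(1−δ).
No profitable deviation requires 23/(1−δ) ≥ 34 + 11δ/(1−δ).
Multiplying by (1−δ): 23 ≥ 34(1−δ) + 11δ = 34 − 23δ.
So 23δ ≥ 11, i.e. δ ≥ 11/23.

11/23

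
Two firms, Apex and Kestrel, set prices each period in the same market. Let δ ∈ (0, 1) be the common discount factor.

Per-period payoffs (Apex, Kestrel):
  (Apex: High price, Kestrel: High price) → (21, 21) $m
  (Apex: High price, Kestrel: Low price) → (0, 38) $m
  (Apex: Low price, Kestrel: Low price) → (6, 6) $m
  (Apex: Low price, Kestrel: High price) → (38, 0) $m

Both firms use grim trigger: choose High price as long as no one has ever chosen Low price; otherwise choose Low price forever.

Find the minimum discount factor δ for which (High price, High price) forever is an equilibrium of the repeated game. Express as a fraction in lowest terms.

Cooperation forever yields 21 each period: 21/(1−δ).
Deviating yields 38 once, then 6 forever: 38 + 6δ/(1−δ).
No profitable deviation requires 21/(1−δ) ≥ 38 + 6δ/(1−δ).
Multiplying by (1−δ): 21 ≥ 38(1−δ) + 6δ = 38 − 32δ.
So 32δ ≥ 17, i.e. δ ≥ 17/32.

17/32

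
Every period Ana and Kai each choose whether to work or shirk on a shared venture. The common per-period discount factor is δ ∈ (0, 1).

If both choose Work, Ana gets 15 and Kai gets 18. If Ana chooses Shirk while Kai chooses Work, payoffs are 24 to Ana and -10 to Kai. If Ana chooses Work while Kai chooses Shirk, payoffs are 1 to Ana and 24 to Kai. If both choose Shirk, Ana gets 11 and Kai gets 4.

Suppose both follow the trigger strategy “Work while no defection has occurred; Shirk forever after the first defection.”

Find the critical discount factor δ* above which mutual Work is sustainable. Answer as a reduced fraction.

9/13

Ana: cooperation gives 15 each period; deviation gives 24 once then 11 forever.
  15/(1−δ) ≥ 24 + 11δ/(1−δ) ⇒ δ ≥ 9/13.
Kai: cooperation gives 18 each period; deviation gives 24 once then 4 forever.
  δ ≥ 6/20 = 3/10.
Both must hold, so the binding constraint is Ana's: δ ≥ 9/13.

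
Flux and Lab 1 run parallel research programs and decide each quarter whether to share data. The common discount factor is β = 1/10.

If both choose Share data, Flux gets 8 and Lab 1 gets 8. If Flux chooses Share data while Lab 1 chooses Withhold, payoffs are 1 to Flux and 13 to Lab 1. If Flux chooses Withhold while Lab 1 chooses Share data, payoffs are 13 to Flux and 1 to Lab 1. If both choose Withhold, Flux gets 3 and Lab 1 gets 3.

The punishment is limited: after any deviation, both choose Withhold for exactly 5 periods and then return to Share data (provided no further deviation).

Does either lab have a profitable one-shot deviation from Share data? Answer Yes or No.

Yes

IC: β+…+β^5 ≥ (13−8)/(8−3) = 1.
At β = 1/10: partial sum = 0.1111 < 1.0000. Cooperation not sustainable.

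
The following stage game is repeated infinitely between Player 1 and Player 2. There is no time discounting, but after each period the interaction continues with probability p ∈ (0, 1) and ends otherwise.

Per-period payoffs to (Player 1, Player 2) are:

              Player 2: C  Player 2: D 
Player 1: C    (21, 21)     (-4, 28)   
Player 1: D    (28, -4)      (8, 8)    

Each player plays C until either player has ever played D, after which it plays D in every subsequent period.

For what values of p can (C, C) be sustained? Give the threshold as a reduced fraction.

Expected cooperation value is 21 + p·21 + p²·21 + … = 21/(1−p); deviation gives 28 + p·8/(1−p).
21 ≥ 28(1−p) + 8p ⇒ 20p ≥ 7 ⇒ p ≥ 7/20.

7/20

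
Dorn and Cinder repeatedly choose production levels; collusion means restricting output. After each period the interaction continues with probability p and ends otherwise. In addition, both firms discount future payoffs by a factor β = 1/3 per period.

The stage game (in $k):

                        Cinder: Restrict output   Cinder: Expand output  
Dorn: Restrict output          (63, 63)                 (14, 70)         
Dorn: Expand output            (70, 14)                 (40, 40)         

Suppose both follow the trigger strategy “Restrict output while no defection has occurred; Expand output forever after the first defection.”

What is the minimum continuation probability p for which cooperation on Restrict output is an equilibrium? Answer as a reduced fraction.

With continuation probability p and discount β, the effective per-period discount factor is βp.
Grim-trigger IC: βp ≥ (70−63)/(70−40) = 7/30.
So p ≥ (7/30)/(1/3) = 7/10.

7/10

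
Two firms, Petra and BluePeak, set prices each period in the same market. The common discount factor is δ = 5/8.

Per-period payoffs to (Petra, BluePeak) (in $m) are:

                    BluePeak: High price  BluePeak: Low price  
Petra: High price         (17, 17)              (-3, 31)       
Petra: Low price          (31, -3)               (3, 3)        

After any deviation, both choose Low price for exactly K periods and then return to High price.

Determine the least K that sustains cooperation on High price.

Need Σ_{k=1}^{K} δ^k ≥ (31−17)/(17−3) = 1.0000 at δ = 5/8.
At K = 1 the sum is 0.6250 < 1.0000; at K = 2 it is 1.0156 ≥ 1.0000.
So the minimum punishment length is K = 2.

2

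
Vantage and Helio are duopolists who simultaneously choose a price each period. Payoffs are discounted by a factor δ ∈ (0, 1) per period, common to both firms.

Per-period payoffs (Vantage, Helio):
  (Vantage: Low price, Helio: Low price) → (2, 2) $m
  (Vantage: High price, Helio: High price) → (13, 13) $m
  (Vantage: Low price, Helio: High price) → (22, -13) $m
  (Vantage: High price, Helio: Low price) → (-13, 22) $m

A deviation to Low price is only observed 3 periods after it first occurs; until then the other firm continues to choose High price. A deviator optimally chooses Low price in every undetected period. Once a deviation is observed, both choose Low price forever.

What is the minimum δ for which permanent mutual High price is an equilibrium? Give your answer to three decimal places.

0.766

Deviating for the 3 undetected periods gains 22−13 = 9 per period over cooperation, then loses 13−2 = 11 per period forever once punishment starts.
Gain: 9(1 + δ + … + δ^2); loss: 11·δ^3/(1−δ).
No profitable deviation ⇔ 9(1−δ^3) ≤ 11·δ^3, i.e. δ^3 ≥ 9/(9+11) = 9/20.
Hence δ ≥ (9/20)^(1/3) ≈ 0.766.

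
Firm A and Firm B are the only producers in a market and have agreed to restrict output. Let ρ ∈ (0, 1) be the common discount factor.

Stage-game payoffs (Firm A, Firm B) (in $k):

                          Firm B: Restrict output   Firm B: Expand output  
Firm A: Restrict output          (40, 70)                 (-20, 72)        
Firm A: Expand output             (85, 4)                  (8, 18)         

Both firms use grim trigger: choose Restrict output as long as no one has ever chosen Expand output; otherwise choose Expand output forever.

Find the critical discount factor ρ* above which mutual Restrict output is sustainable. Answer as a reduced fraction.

45/77

For Firm A: deviation gain 85−40 = 45, per-period punishment loss 40−8 = 32. IC gives ρ ≥ 45/77.
For Firm B: gain 2, loss 52 per period, so ρ ≥ 2/54 = 1/27.
The tighter constraint is Firm A's, so cooperation needs ρ ≥ 45/77.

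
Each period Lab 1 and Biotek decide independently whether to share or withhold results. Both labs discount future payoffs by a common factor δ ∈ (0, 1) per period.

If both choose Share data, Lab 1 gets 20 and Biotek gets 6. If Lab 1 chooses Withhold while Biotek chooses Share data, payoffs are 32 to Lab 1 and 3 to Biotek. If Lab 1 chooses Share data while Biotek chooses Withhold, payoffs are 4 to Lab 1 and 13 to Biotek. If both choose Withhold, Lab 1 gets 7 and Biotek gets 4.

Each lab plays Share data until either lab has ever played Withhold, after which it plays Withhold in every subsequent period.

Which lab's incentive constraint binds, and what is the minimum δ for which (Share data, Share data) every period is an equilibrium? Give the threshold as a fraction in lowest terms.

Biotek; δ ≥ 7/9

For Lab 1: deviation gain 32−20 = 12, per-period punishment loss 20−7 = 13. IC gives δ ≥ 12/25.
For Biotek: gain 7, loss 2 per period, so δ ≥ 7/9.
The tighter constraint is Biotek's, so cooperation needs δ ≥ 7/9.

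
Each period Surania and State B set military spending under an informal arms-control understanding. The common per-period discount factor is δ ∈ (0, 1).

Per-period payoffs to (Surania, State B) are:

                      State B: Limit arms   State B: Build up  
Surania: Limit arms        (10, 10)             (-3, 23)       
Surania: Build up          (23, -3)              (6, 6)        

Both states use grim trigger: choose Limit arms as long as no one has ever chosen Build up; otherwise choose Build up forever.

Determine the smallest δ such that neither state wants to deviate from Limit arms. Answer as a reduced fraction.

10/(1−δ) ≥ 23 + 6δ/(1−δ)
10 ≥ 23 − 17δ
δ ≥ 13/17.

13/17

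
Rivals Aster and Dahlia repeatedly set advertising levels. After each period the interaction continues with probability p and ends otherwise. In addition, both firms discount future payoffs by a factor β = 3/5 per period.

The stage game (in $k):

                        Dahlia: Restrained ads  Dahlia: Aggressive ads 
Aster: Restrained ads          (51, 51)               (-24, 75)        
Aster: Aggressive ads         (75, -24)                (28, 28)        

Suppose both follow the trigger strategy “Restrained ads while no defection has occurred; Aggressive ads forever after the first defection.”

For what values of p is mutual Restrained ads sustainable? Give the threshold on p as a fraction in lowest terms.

40/47

With continuation probability p and discount β, the effective per-period discount factor is βp.
Grim-trigger IC: βp ≥ (75−51)/(75−28) = 24/47.
So p ≥ (24/47)/(3/5) = 40/47.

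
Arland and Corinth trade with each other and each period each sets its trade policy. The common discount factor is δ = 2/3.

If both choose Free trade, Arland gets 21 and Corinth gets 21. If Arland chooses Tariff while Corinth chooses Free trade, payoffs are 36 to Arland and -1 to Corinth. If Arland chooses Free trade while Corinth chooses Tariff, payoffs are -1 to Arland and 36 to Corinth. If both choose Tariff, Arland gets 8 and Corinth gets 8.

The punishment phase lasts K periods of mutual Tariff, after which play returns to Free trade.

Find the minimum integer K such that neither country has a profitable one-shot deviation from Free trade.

3

No profitable deviation requires (21−8)(δ+…+δ^K) ≥ 36−21, i.e. δ+…+δ^K ≥ 15/13 ≈ 1.1538.
With δ = 2/3, the partial sums are K=1: 0.6667, K=2: 1.1111, K=3: 1.4074.
K = 3 is the first length at which the sum reaches 1.1538.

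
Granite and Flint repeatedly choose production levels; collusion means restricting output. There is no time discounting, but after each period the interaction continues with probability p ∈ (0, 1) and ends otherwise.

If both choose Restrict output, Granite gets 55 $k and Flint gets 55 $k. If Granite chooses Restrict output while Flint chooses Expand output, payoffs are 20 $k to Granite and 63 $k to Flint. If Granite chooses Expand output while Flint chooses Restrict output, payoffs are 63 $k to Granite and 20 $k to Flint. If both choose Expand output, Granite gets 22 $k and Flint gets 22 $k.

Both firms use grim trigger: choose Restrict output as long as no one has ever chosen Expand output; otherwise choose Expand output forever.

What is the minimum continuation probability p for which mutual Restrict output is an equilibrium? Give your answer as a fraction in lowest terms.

Expected cooperation value is 55 + p·55 + p²·55 + … = 55/(1−p); deviation gives 63 + p·22/(1−p).
55 ≥ 63(1−p) + 22p ⇒ 41p ≥ 8 ⇒ p ≥ 8/41.

8/41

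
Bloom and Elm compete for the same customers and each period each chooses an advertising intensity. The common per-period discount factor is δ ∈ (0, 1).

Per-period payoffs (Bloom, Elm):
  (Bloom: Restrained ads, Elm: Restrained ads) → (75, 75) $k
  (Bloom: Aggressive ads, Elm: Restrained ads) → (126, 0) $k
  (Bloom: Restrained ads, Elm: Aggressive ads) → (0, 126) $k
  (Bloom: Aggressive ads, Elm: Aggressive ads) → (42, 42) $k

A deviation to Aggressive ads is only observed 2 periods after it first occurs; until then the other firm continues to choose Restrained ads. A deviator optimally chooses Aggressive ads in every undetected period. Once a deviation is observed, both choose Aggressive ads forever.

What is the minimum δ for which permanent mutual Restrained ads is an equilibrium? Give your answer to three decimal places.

Deviating for the 2 undetected periods gains 126−75 = 51 per period over cooperation, then loses 75−42 = 33 per period forever once punishment starts.
Gain: 51(1 + δ + … + δ^1); loss: 33·δ^2/(1−δ).
No profitable deviation ⇔ 51(1−δ^2) ≤ 33·δ^2, i.e. δ^2 ≥ 51/(51+33) = 17/28.
Hence δ ≥ (17/28)^(1/2) ≈ 0.779.

0.779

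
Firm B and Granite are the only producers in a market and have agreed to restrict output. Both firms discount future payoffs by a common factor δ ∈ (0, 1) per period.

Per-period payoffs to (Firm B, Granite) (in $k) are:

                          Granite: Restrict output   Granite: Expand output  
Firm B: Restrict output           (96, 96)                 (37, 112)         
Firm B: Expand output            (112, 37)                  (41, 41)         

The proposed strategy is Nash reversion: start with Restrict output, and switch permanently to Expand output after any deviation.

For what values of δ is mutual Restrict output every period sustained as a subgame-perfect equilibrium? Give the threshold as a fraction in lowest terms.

16/71

Cooperation forever yields 96 each period: 96/(1−δ).
Deviating yields 112 once, then 41 forever: 112 + 41δ/(1−δ).
No profitable deviation requires 96/(1−δ) ≥ 112 + 41δ/(1−δ).
Multiplying by (1−δ): 96 ≥ 112(1−δ) + 41δ = 112 − 71δ.
So 71δ ≥ 16, i.e. δ ≥ 16/71.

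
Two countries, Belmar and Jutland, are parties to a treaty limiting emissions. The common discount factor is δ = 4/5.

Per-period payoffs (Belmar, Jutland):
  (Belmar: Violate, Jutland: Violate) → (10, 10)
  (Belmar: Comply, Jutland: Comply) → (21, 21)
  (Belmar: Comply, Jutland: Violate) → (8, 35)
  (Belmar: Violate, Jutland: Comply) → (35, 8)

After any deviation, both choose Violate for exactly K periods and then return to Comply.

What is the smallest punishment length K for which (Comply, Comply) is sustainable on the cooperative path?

Need Σ_{k=1}^{K} δ^k ≥ (35−21)/(21−10) = 1.2727 at δ = 4/5.
At K = 1 the sum is 0.8000 < 1.2727; at K = 2 it is 1.4400 ≥ 1.2727.
So the minimum punishment length is K = 2.

2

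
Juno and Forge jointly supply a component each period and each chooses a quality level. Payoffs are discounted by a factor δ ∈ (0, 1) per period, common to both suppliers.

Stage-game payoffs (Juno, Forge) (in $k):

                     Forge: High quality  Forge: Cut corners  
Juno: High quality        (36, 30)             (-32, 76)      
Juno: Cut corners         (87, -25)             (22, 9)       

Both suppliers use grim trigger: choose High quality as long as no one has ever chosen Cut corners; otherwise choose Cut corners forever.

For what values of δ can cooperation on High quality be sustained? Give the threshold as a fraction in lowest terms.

Juno's threshold: (87−36)/(87−22) = 51/65.
Forge's threshold: (76−30)/(76−9) = 46/67.
51/65 > 46/67, so Juno binds and δ* = 51/65.

51/65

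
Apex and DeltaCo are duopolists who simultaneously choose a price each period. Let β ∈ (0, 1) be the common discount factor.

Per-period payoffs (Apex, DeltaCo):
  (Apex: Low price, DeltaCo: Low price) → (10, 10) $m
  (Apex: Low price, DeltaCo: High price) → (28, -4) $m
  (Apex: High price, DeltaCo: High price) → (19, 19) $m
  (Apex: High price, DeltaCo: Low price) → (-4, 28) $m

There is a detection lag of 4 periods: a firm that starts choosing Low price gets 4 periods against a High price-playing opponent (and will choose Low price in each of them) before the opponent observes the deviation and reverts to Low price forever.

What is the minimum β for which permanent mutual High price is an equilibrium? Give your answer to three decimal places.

0.841

The best deviation is to choose Low price for all 4 undetected periods, earning 28 each, then 10 forever once detected.
Deviation value: 28(1−β^4)/(1−β) + 10β^4/(1−β); cooperation value: 19/(1−β).
IC: 19 ≥ 28(1−β^4) + 10β^4 = 28 − 18β^4.
So β^4 ≥ 9/18 = 1/2, giving β ≥ (1/2)^(1/4) ≈ 0.841.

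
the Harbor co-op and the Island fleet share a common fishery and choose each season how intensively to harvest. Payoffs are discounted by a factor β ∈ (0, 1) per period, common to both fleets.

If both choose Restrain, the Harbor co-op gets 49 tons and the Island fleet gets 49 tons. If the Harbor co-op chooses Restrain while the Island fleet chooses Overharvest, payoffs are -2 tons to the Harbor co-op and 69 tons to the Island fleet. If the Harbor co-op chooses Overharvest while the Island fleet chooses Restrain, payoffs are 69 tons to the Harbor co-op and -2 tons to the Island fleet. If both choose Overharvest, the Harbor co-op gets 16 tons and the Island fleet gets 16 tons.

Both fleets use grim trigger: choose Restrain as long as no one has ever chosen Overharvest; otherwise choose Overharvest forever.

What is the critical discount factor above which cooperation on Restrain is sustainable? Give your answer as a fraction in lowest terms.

20/53

49/(1−β) ≥ 69 + 16β/(1−β)
49 ≥ 69 − 53β
β ≥ 20/53.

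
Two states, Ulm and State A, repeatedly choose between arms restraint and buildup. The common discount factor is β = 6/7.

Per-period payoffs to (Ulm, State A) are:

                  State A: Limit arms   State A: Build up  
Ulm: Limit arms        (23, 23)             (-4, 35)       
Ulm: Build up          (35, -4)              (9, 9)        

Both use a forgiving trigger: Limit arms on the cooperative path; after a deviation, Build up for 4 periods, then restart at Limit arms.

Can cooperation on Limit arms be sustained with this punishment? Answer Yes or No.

A one-shot deviation gives 35 now, then 9 for 4 periods, then back to 23.
Gain from deviating: (35−23) today; loss: (23−9) in each of the next 4 periods.
No-deviation condition: (23−9)(β+…+β^4) ≥ 35−23, i.e. β+…+β^4 ≥ 6/7.
At β = 6/7: β+…+β^4 = 2.7613 ≥ 0.8571.
So cooperation is sustainable.

Yes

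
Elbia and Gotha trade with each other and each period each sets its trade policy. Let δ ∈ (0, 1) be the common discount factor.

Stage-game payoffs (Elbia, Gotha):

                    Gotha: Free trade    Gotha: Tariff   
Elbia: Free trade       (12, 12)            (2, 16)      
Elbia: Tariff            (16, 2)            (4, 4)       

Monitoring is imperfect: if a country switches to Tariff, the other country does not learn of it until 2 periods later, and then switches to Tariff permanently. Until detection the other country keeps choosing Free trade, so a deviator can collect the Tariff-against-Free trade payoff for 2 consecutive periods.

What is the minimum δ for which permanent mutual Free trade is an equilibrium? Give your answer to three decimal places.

0.577

Deviating for the 2 undetected periods gains 16−12 = 4 per period over cooperation, then loses 12−4 = 8 per period forever once punishment starts.
Gain: 4(1 + δ + … + δ^1); loss: 8·δ^2/(1−δ).
No profitable deviation ⇔ 4(1−δ^2) ≤ 8·δ^2, i.e. δ^2 ≥ 4/(4+8) = 1/3.
Hence δ ≥ (1/3)^(1/2) ≈ 0.577.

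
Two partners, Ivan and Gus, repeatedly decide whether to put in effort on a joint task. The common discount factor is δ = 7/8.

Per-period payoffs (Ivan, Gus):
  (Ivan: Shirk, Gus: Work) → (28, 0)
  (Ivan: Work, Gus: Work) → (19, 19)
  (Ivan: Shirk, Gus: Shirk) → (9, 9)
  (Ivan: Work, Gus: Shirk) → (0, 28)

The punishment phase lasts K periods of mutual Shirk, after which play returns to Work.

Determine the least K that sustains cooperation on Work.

No profitable deviation requires (19−9)(δ+…+δ^K) ≥ 28−19, i.e. δ+…+δ^K ≥ 9/10 ≈ 0.9000.
With δ = 7/8, the partial sums are K=1: 0.8750, K=2: 1.6406.
K = 2 is the first length at which the sum reaches 0.9000.

2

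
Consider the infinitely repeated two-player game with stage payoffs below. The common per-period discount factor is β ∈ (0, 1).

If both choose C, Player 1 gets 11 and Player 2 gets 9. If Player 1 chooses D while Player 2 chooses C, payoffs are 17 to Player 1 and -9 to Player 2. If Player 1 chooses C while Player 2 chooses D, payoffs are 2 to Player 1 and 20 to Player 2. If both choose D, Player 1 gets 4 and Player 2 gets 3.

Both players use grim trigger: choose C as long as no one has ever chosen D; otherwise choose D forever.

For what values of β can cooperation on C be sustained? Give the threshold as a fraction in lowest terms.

Player 1: cooperation gives 11 each period; deviation gives 17 once then 4 forever.
  11/(1−β) ≥ 17 + 4β/(1−β) ⇒ β ≥ 6/13.
Player 2: cooperation gives 9 each period; deviation gives 20 once then 3 forever.
  β ≥ 11/17.
Both must hold, so the binding constraint is Player 2's: β ≥ 11/17.

11/17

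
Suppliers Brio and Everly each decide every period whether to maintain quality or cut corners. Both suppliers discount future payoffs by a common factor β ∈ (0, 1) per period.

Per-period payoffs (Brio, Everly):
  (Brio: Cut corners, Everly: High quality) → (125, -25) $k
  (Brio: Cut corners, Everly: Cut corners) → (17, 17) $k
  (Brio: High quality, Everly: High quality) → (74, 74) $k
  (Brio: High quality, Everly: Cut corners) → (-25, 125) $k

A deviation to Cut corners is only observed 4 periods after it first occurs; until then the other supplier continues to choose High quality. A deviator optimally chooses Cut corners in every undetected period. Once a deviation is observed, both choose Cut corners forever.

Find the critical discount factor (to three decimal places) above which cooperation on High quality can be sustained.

Deviating for the 4 undetected periods gains 125−74 = 51 per period over cooperation, then loses 74−17 = 57 per period forever once punishment starts.
Gain: 51(1 + β + … + β^3); loss: 57·β^4/(1−β).
No profitable deviation ⇔ 51(1−β^4) ≤ 57·β^4, i.e. β^4 ≥ 51/(51+57) = 17/36.
Hence β ≥ (17/36)^(1/4) ≈ 0.829.

0.829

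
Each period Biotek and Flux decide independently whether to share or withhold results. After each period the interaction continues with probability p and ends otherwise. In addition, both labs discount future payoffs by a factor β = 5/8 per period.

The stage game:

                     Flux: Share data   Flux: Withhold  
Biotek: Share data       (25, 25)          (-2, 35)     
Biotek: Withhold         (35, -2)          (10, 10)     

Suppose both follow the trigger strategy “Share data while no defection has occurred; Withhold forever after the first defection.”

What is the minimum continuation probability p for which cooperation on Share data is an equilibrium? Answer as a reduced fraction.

Expected continuation weight on next period's payoff is β·p = 5/8·p, which plays the role of the discount factor.
Cooperation requires 5/8·p ≥ (35−25)/(35−10) = 2/5, hence p ≥ 16/25.

16/25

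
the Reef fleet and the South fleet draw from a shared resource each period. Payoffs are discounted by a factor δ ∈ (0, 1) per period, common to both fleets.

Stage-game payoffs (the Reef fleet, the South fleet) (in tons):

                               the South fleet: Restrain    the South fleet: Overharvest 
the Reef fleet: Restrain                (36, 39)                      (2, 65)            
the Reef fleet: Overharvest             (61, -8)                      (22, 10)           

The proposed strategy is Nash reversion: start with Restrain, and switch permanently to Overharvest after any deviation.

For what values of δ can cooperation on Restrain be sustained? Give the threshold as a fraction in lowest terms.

For the Reef fleet: deviation gain 61−36 = 25, per-period punishment loss 36−22 = 14. IC gives δ ≥ 25/39.
For the South fleet: gain 26, loss 29 per period, so δ ≥ 26/55.
The tighter constraint is the Reef fleet's, so cooperation needs δ ≥ 25/39.

25/39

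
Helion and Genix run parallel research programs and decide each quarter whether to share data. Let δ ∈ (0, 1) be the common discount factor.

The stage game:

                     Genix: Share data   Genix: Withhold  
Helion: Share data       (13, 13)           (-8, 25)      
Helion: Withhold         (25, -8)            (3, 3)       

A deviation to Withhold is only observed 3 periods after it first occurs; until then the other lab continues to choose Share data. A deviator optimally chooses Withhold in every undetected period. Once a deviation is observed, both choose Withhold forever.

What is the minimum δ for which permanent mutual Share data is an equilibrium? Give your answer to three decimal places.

A deviator earns 25 for 3 periods, then 3 forever; cooperating earns 13 forever. Multiplying the IC by (1−δ):
13 ≥ 25(1−δ^3) + 3δ^3, so 22·δ^3 ≥ 12 and δ^3 ≥ 6/11.
δ ≥ (6/11)^(1/3) ≈ 0.817.

0.817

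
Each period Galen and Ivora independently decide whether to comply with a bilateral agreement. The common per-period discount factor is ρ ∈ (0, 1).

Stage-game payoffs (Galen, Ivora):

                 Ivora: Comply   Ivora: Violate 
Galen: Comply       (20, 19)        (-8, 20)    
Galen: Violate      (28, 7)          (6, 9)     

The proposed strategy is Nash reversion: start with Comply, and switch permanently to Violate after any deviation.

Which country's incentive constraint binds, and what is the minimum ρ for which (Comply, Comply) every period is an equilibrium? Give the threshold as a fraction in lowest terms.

Galen: cooperation gives 20 each period; deviation gives 28 once then 6 forever.
  20/(1−ρ) ≥ 28 + 6ρ/(1−ρ) ⇒ ρ ≥ 8/22 = 4/11.
Ivora: cooperation gives 19 each period; deviation gives 20 once then 9 forever.
  ρ ≥ 1/11.
Both must hold, so the binding constraint is Galen's: ρ ≥ 4/11.

Galen; ρ ≥ 4/11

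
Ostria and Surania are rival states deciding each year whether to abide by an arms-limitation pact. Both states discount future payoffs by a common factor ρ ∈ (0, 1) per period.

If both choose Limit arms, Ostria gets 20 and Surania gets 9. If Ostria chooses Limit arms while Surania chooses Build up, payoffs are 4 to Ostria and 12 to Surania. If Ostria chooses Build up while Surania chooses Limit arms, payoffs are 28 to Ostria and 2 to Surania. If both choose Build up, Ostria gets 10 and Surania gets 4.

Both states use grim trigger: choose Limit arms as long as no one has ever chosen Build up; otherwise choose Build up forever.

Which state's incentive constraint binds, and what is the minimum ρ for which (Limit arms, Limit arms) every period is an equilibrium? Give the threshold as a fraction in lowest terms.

Ostria; ρ ≥ 4/9

For Ostria: deviation gain 28−20 = 8, per-period punishment loss 20−10 = 10. IC gives ρ ≥ 8/18 = 4/9.
For Surania: gain 3, loss 5 per period, so ρ ≥ 3/8.
The tighter constraint is Ostria's, so cooperation needs ρ ≥ 4/9.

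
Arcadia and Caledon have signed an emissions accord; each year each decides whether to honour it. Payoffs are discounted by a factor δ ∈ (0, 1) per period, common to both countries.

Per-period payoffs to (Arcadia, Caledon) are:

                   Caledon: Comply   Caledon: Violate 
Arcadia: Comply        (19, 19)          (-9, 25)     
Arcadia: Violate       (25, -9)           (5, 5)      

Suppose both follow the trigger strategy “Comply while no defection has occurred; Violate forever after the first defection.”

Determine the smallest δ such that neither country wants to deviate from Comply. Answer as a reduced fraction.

3/10

Under grim trigger the critical discount factor is (T−C)/(T−P) with T = 25, C = 19, P = 5.
δ* = (25−19)/(25−5) = 6/20 = 3/10.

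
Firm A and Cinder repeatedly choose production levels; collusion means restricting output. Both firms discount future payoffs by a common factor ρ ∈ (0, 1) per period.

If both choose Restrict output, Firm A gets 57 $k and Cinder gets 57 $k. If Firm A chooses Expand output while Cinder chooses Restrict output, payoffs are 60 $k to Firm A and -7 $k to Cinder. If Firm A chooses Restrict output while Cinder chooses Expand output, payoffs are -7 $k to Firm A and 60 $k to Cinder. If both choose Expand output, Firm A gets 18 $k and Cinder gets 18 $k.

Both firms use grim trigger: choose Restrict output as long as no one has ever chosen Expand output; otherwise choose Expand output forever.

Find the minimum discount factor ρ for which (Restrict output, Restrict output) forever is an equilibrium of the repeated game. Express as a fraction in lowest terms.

1/14

One-period gain from deviating is 60 − 57 = 3. The loss is 57 − 18 = 39 in every subsequent period, with present value 39·ρ/(1−ρ).
Deviation is unprofitable when 39·ρ/(1−ρ) ≥ 3, i.e. ρ/(1−ρ) ≥ 1/13.
Equivalently ρ ≥ 3/(3+39) = 1/14.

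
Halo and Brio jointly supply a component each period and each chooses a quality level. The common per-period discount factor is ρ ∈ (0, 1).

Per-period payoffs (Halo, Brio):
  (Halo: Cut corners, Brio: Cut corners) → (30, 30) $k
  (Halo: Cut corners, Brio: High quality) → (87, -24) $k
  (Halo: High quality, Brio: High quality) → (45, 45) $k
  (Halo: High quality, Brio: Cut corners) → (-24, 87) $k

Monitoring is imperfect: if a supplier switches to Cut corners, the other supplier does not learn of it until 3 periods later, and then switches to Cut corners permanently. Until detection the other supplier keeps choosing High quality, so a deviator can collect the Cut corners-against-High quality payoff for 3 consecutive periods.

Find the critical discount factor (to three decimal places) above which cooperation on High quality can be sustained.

0.903

Deviating for the 3 undetected periods gains 87−45 = 42 per period over cooperation, then loses 45−30 = 15 per period forever once punishment starts.
Gain: 42(1 + ρ + … + ρ^2); loss: 15·ρ^3/(1−ρ).
No profitable deviation ⇔ 42(1−ρ^3) ≤ 15·ρ^3, i.e. ρ^3 ≥ 42/(42+15) = 14/19.
Hence ρ ≥ (14/19)^(1/3) ≈ 0.903.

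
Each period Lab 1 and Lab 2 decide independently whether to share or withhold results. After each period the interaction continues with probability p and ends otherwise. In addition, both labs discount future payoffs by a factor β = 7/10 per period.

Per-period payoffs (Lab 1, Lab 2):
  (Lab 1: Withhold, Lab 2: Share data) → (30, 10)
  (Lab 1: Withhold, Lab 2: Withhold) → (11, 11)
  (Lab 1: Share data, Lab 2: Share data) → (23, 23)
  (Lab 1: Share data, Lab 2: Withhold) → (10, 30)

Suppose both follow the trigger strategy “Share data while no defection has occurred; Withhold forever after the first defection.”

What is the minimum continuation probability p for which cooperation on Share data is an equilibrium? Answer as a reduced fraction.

Expected continuation weight on next period's payoff is β·p = 7/10·p, which plays the role of the discount factor.
Cooperation requires 7/10·p ≥ (30−23)/(30−11) = 7/19, hence p ≥ 10/19.

10/19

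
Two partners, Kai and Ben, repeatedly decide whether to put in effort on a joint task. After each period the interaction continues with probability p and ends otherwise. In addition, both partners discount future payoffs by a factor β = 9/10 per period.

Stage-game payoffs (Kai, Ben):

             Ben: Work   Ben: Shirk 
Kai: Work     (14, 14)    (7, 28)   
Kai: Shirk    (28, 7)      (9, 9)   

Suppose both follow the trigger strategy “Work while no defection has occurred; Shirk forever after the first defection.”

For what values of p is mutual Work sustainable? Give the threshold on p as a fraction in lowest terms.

140/171

Expected continuation weight on next period's payoff is β·p = 9/10·p, which plays the role of the discount factor.
Cooperation requires 9/10·p ≥ (28−14)/(28−9) = 14/19, hence p ≥ 140/171.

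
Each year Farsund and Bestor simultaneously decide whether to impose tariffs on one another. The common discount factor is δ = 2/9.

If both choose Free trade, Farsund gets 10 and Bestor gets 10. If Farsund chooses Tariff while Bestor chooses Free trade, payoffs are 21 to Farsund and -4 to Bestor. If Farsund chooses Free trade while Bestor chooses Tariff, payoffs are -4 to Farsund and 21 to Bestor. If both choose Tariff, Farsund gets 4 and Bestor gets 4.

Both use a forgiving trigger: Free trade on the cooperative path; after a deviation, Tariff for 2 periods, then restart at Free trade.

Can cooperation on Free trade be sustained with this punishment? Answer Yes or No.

A one-shot deviation gives 21 now, then 4 for 2 periods, then back to 10.
Gain from deviating: (21−10) today; loss: (10−4) in each of the next 2 periods.
No-deviation condition: (10−4)(δ+…+δ^2) ≥ 21−10, i.e. δ+…+δ^2 ≥ 11/6.
At δ = 2/9: δ+…+δ^2 = 0.2716 < 1.8333.
So cooperation is not sustainable.

No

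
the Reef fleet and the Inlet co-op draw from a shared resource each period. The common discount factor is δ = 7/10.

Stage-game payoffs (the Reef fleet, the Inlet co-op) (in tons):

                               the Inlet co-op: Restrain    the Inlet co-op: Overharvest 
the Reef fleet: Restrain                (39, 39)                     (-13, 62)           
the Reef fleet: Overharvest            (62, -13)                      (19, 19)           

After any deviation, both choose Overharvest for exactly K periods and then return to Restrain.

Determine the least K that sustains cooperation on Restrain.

2

IC: δ(1−δ^K)/(1−δ) ≥ (62−39)/(39−19) = 23/20.
With δ = 7/10: need 1 − δ^K ≥ 23/20·(1−7/10)/(7/10), i.e. δ^K ≤ 0.5071.
Since (7/10)^1 = 0.7000 and (7/10)^2 = 0.4900, the smallest such K is 2.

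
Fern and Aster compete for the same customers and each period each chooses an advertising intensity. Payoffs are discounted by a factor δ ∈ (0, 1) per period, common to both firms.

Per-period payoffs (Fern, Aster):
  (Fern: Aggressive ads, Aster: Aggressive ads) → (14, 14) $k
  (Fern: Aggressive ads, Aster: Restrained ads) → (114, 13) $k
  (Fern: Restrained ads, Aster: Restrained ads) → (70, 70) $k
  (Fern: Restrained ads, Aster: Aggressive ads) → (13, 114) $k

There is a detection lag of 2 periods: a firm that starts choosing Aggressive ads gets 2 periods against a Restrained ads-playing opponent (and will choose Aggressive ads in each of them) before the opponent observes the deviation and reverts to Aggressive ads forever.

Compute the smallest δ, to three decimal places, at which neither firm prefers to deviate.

0.663

Deviating for the 2 undetected periods gains 114−70 = 44 per period over cooperation, then loses 70−14 = 56 per period forever once punishment starts.
Gain: 44(1 + δ + … + δ^1); loss: 56·δ^2/(1−δ).
No profitable deviation ⇔ 44(1−δ^2) ≤ 56·δ^2, i.e. δ^2 ≥ 44/(44+56) = 11/25.
Hence δ ≥ (11/25)^(1/2) ≈ 0.663.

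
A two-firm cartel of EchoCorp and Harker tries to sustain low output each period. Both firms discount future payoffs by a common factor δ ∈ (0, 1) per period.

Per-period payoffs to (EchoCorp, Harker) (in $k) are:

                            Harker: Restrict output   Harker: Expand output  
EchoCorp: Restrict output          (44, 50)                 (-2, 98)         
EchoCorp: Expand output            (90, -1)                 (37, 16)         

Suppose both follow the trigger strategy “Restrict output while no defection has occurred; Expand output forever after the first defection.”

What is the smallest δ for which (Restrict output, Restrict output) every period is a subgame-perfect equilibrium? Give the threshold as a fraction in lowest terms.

EchoCorp's threshold: (90−44)/(90−37) = 46/53.
Harker's threshold: (98−50)/(98−16) = 24/41.
46/53 > 24/41, so EchoCorp binds and δ* = 46/53.

46/53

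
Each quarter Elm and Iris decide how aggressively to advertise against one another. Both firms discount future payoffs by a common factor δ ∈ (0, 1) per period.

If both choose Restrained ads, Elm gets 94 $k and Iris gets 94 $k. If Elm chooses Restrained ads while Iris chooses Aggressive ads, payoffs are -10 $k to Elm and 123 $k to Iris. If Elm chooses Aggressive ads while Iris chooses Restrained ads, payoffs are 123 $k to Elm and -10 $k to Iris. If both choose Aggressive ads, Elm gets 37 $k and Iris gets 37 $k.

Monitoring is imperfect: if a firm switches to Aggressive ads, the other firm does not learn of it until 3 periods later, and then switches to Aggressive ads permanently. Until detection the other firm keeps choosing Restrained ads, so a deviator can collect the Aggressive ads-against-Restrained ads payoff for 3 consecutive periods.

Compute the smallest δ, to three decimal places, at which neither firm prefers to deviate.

0.696

Deviating for the 3 undetected periods gains 123−94 = 29 per period over cooperation, then loses 94−37 = 57 per period forever once punishment starts.
Gain: 29(1 + δ + … + δ^2); loss: 57·δ^3/(1−δ).
No profitable deviation ⇔ 29(1−δ^3) ≤ 57·δ^3, i.e. δ^3 ≥ 29/(29+57) = 29/86.
Hence δ ≥ (29/86)^(1/3) ≈ 0.696.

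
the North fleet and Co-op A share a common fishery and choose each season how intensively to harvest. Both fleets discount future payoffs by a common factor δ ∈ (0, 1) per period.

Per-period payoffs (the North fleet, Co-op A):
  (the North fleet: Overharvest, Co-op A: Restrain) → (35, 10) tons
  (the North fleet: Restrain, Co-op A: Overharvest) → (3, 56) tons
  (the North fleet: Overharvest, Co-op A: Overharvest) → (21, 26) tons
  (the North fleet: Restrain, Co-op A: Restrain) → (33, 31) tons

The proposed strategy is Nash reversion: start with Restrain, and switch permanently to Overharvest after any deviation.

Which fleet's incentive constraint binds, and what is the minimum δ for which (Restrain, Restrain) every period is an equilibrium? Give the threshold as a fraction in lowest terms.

Co-op A; δ ≥ 5/6

For the North fleet: deviation gain 35−33 = 2, per-period punishment loss 33−21 = 12. IC gives δ ≥ 2/14 = 1/7.
For Co-op A: gain 25, loss 5 per period, so δ ≥ 25/30 = 5/6.
The tighter constraint is Co-op A's, so cooperation needs δ ≥ 5/6.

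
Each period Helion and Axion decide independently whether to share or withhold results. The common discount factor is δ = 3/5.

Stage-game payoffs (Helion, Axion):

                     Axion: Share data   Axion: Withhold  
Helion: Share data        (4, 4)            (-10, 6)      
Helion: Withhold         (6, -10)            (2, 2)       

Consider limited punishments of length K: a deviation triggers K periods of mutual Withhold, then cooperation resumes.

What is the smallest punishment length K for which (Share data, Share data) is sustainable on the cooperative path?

IC: δ(1−δ^K)/(1−δ) ≥ (6−4)/(4−2) = 1.
With δ = 3/5: need 1 − δ^K ≥ 1·(1−3/5)/(3/5), i.e. δ^K ≤ 0.3333.
Since (3/5)^2 = 0.3600 and (3/5)^3 = 0.2160, the smallest such K is 3.

3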